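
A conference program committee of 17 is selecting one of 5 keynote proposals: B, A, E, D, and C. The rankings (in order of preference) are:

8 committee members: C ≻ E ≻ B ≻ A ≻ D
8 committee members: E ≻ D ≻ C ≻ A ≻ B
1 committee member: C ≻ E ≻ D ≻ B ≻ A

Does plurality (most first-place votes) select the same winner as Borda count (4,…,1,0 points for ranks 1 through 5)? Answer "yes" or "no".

no

Plurality — first-place votes: B 0, A 0, E 8, D 0, C 9. Winner: C.
Borda — scores: B 17, A 16, E 59, D 26, C 52. Winner: E.
The two methods disagree.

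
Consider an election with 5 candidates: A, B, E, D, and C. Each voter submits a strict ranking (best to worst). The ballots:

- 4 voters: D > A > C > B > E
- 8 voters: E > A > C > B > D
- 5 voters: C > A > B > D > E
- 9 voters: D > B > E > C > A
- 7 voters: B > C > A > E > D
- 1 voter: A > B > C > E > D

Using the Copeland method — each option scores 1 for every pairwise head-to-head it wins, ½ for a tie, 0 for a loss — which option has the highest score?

C

A: beats B and D; ties E; loses to C → score 2.5.
B: beats E and D; ties C; loses to A → score 2.5.
E: ties A and C; loses to B and D → score 1.
D: beats E; loses to A, B, and C → score 1.
C: beats A and D; ties B and E → score 3.
C has the best pairwise record.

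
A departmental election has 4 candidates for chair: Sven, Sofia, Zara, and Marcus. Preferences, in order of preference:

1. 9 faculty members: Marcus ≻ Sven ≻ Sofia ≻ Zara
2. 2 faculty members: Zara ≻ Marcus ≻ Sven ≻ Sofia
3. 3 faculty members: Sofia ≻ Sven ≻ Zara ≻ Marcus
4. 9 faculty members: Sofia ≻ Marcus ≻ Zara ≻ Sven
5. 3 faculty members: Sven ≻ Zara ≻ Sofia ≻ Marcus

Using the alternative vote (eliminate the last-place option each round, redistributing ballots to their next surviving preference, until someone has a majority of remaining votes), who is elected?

Sofia

Round 1: Sven 3, Sofia 12, Zara 2, Marcus 9. Eliminate Zara.
Round 2: Sven 3, Sofia 12, Marcus 11. Eliminate Sven.
Round 3: Sofia 15, Marcus 11. Sofia has a majority.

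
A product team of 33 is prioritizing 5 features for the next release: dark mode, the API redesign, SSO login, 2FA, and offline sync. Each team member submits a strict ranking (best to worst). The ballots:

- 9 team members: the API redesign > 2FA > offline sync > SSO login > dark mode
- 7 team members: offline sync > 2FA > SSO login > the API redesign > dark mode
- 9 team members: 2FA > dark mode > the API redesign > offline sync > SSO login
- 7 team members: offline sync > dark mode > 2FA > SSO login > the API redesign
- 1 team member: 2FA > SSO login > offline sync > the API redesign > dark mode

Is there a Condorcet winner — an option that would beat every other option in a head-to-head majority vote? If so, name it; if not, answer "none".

2FA

2FA vs dark mode: 26–7 for 2FA.
2FA vs the API redesign: 24–9 for 2FA.
2FA vs SSO login: 33–0 for 2FA.
2FA vs offline sync: 19–14 for 2FA.
2FA beats every other option head-to-head.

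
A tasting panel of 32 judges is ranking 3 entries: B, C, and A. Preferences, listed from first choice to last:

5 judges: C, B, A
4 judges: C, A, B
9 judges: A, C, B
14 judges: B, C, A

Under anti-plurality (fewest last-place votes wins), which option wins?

C

Last-place votes: B 13, C 0, A 19.
C is ranked last by the fewest voters, so C wins.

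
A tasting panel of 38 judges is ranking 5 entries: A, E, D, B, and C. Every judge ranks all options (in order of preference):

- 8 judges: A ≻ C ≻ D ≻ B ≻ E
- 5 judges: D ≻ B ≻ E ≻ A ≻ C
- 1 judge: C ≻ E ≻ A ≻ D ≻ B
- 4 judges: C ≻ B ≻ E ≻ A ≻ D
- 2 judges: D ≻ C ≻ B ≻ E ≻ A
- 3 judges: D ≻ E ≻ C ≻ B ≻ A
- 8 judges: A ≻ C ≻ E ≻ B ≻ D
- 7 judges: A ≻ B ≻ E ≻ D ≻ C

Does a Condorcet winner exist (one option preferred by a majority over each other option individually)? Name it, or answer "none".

A

A vs E: 23–15 for A.
A vs D: 28–10 for A.
A vs B: 24–14 for A.
A vs C: 28–10 for A.
A beats every other option head-to-head.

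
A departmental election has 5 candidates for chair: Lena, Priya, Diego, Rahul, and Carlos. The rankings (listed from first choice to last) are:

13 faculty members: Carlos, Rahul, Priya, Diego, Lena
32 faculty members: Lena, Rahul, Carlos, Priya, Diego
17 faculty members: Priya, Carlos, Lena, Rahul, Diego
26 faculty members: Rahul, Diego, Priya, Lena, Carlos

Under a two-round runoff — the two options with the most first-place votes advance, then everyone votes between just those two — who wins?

Lena

Round 1 first-place votes: Lena 32, Priya 17, Diego 0, Rahul 26, Carlos 13.
Lena and Rahul advance.
Runoff: Lena is preferred to Rahul by 49 voters; Rahul by 39.
Lena wins the runoff.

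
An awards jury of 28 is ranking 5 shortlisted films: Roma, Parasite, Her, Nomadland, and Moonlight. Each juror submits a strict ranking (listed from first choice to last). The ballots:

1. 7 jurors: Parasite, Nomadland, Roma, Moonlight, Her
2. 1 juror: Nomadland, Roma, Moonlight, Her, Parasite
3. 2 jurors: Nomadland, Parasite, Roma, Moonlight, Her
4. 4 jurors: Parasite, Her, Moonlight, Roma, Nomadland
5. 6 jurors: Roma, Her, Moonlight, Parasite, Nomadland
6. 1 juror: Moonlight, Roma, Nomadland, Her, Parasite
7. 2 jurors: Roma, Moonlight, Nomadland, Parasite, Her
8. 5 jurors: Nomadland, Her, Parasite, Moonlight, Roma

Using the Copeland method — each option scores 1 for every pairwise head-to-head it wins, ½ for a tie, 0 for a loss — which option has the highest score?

Roma: beats Her and Moonlight; loses to Parasite and Nomadland → score 2.
Parasite: beats Roma, Her, Nomadland, and Moonlight → score 4.
Her: beats Moonlight; loses to Roma, Parasite, and Nomadland → score 1.
Nomadland: beats Roma, Her, and Moonlight; loses to Parasite → score 3.
Moonlight: loses to Roma, Parasite, Her, and Nomadland → score 0.
Parasite has the best pairwise record.

Parasite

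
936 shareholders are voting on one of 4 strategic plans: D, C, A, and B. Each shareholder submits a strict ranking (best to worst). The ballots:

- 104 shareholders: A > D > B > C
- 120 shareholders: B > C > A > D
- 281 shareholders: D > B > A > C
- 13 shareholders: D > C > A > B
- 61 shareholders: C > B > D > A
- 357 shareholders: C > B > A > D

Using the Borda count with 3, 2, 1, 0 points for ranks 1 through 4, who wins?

D: 104·2 + 120·0 + 281·3 + 13·3 + 61·1 + 357·0 = 1151
C: 104·0 + 120·2 + 281·0 + 13·2 + 61·3 + 357·3 = 1520
A: 104·3 + 120·1 + 281·1 + 13·1 + 61·0 + 357·1 = 1083
B: 104·1 + 120·3 + 281·2 + 13·0 + 61·2 + 357·2 = 1862
B has the highest Borda score (1862).

B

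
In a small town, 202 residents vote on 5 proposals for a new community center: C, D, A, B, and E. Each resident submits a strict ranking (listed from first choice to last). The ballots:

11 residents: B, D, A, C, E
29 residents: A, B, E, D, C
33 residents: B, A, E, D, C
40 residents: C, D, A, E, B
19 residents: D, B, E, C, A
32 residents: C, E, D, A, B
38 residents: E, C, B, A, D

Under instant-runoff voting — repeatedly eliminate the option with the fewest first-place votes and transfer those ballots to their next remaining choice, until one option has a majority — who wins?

Round 1: C 72, D 19, A 29, B 44, E 38. Eliminate D.
Round 2: C 72, A 29, B 63, E 38. Eliminate A.
Round 3: C 72, B 92, E 38. Eliminate E.
Round 4: C 110, B 92. C has a majority.

C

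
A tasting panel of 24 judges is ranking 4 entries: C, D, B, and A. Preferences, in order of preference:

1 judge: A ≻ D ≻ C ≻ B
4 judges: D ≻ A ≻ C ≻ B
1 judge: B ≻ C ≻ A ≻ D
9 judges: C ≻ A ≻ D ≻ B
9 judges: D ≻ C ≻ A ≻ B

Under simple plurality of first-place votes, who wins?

D

First-place votes: C 9, D 13, B 1, A 1.
D has the most first-place votes.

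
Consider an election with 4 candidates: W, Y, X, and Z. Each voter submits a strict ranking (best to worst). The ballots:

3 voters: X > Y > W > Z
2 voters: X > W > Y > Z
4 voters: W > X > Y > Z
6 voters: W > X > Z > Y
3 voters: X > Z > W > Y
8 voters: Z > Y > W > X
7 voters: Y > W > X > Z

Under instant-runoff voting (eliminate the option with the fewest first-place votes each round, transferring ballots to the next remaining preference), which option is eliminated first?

Y

Round 1: W 10, Y 7, X 8, Z 8. Eliminate Y.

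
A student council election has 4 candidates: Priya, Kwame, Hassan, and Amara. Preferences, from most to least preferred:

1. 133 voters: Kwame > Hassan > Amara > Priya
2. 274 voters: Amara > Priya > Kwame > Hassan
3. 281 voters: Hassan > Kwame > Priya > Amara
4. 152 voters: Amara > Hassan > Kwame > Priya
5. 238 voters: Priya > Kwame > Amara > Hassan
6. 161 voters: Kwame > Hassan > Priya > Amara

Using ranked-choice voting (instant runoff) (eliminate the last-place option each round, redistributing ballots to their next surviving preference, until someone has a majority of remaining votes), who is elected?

Round 1: Priya 238, Kwame 294, Hassan 281, Amara 426. Eliminate Priya.
Round 2: Kwame 532, Hassan 281, Amara 426. Eliminate Hassan.
Round 3: Kwame 813, Amara 426. Kwame has a majority.

Kwame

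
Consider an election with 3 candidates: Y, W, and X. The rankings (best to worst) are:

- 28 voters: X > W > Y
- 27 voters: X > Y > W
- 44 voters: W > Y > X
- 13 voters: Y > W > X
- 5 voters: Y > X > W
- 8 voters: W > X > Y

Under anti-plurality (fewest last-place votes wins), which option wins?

W

Last-place votes: Y 36, W 32, X 57.
W is ranked last by the fewest voters, so W wins.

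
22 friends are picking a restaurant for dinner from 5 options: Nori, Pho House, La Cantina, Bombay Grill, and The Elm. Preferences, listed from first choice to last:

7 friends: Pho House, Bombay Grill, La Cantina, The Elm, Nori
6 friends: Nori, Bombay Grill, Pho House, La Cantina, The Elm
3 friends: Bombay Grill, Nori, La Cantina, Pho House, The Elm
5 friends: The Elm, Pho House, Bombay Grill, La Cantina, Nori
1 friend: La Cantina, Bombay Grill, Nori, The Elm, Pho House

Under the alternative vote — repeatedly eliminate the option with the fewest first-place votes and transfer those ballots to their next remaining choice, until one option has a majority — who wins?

Round 1: Nori 6, Pho House 7, La Cantina 1, Bombay Grill 3, The Elm 5. Eliminate La Cantina.
Round 2: Nori 6, Pho House 7, Bombay Grill 4, The Elm 5. Eliminate Bombay Grill.
Round 3: Nori 10, Pho House 7, The Elm 5. Eliminate The Elm.
Round 4: Nori 10, Pho House 12. Pho House has a majority.

Pho House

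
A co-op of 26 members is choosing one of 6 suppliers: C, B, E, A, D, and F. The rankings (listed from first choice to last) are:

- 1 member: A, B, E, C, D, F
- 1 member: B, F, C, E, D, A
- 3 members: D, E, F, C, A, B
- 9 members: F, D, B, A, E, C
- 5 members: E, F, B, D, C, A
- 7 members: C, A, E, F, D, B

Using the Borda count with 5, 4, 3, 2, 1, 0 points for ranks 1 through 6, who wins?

C: 1·2 + 1·3 + 3·2 + 9·0 + 5·1 + 7·5 = 51
B: 1·4 + 1·5 + 3·0 + 9·3 + 5·3 + 7·0 = 51
E: 1·3 + 1·2 + 3·4 + 9·1 + 5·5 + 7·3 = 72
A: 1·5 + 1·0 + 3·1 + 9·2 + 5·0 + 7·4 = 54
D: 1·1 + 1·1 + 3·5 + 9·4 + 5·2 + 7·1 = 70
F: 1·0 + 1·4 + 3·3 + 9·5 + 5·4 + 7·2 = 92
F has the highest Borda score (92).

F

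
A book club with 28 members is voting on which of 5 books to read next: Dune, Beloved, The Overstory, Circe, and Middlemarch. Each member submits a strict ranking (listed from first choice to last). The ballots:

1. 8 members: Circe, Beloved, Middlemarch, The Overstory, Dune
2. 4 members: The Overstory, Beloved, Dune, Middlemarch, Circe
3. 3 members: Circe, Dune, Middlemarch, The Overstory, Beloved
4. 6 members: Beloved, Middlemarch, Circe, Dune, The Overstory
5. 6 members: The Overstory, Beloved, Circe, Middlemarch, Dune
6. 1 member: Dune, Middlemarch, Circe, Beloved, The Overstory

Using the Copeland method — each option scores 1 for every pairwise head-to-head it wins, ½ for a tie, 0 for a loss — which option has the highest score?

Beloved

Dune: loses to Beloved, The Overstory, Circe, and Middlemarch → score 0.
Beloved: beats Dune, The Overstory, Circe, and Middlemarch → score 4.
The Overstory: beats Dune; loses to Beloved, Circe, and Middlemarch → score 1.
Circe: beats Dune, The Overstory, and Middlemarch; loses to Beloved → score 3.
Middlemarch: beats Dune and The Overstory; loses to Beloved and Circe → score 2.
Beloved has the best pairwise record.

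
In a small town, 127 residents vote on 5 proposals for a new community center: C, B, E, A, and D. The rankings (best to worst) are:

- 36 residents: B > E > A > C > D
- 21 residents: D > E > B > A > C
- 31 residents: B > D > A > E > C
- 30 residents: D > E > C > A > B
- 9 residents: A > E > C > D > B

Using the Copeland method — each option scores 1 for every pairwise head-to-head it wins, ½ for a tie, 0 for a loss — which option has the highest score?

C: loses to B, E, A, and D → score 0.
B: beats C, E, A, and D → score 4.
E: beats C and A; loses to B and D → score 2.
A: beats C; loses to B, E, and D → score 1.
D: beats C, E, and A; loses to B → score 3.
B has the best pairwise record.

B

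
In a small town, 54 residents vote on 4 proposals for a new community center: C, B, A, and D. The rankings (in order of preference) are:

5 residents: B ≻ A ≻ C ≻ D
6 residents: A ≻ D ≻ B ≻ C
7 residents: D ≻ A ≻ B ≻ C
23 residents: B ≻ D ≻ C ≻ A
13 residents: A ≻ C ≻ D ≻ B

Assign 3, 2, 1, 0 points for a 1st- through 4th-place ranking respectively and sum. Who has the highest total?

C: 5·1 + 6·0 + 7·0 + 23·1 + 13·2 = 54
B: 5·3 + 6·1 + 7·1 + 23·3 + 13·0 = 97
A: 5·2 + 6·3 + 7·2 + 23·0 + 13·3 = 81
D: 5·0 + 6·2 + 7·3 + 23·2 + 13·1 = 92
B has the highest Borda score (97).

B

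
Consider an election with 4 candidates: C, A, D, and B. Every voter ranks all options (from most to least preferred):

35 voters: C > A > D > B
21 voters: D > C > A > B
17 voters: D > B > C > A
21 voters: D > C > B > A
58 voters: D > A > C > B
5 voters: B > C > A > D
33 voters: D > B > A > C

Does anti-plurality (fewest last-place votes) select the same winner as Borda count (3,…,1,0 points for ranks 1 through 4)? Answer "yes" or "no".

yes

Anti-plurality — last-place votes: C 33, A 38, D 5, B 114. Winner: D.
Borda — scores: C 274, A 245, D 485, B 136. Winner: D.
The two methods agree.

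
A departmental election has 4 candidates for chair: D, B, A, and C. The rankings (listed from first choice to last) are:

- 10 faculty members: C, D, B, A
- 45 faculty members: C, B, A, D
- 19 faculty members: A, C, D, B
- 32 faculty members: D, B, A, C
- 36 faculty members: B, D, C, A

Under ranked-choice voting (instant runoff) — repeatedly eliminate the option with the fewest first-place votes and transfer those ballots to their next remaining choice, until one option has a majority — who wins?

C

Round 1: D 32, B 36, A 19, C 55. Eliminate A.
Round 2: D 32, B 36, C 74. C has a majority.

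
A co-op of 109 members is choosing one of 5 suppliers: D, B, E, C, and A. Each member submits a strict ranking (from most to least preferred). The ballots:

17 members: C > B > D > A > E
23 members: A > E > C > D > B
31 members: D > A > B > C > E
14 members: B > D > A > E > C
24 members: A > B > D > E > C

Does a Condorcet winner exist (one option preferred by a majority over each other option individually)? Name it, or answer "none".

none

Checking pairwise contests:
B beats D 55–54.
A beats B 78–31.
D beats E 86–23.
D beats C 69–40.
D beats A 62–47.
Every option loses at least one head-to-head, so there is no Condorcet winner.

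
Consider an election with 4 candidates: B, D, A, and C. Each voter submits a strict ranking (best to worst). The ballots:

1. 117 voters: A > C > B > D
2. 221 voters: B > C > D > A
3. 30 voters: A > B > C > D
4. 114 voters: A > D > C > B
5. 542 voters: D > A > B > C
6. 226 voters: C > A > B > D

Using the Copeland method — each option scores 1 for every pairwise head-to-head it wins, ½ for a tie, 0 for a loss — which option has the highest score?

B: beats C; loses to D and A → score 1.
D: beats B, A, and C → score 3.
A: beats B and C; loses to D → score 2.
C: loses to B, D, and A → score 0.
D has the best pairwise record.

D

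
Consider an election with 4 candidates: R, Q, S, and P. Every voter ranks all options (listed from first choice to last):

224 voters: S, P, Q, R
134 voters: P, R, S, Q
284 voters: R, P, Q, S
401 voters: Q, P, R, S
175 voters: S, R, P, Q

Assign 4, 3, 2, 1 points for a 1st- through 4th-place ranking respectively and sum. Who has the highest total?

P

R: 224·1 + 134·3 + 284·4 + 401·2 + 175·3 = 3089
Q: 224·2 + 134·1 + 284·2 + 401·4 + 175·1 = 2929
S: 224·4 + 134·2 + 284·1 + 401·1 + 175·4 = 2549
P: 224·3 + 134·4 + 284·3 + 401·3 + 175·2 = 3613
P has the highest Borda score (3613).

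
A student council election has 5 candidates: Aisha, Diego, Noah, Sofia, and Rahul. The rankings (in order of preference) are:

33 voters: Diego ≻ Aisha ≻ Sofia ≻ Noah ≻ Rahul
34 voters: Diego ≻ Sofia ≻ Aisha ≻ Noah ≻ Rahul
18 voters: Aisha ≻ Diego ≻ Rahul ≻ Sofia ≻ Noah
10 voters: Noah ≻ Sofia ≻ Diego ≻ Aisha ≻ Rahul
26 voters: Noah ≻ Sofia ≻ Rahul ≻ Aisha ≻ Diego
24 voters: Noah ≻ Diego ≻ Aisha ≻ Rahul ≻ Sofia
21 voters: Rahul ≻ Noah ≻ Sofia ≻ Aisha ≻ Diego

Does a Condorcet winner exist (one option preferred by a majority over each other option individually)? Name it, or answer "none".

Diego

Diego vs Aisha: 101–65 for Diego.
Diego vs Noah: 85–81 for Diego.
Diego vs Sofia: 109–57 for Diego.
Diego vs Rahul: 119–47 for Diego.
Diego beats every other option head-to-head.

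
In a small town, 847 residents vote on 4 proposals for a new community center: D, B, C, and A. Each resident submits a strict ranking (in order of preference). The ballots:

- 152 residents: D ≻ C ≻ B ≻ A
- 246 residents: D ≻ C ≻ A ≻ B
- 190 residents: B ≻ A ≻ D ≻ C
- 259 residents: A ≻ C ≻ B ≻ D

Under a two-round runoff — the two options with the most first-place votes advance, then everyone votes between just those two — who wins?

Round 1 first-place votes: D 398, B 190, C 0, A 259.
D and A advance.
Runoff: D is preferred to A by 398 voters; A by 449.
A wins the runoff.

A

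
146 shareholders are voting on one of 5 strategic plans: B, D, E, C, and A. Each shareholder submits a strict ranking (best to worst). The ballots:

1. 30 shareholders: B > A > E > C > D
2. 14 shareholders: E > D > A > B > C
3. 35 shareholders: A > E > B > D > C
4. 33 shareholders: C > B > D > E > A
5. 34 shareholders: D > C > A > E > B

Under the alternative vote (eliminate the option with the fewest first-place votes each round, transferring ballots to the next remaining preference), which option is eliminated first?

E

Round 1: B 30, D 34, E 14, C 33, A 35. Eliminate E.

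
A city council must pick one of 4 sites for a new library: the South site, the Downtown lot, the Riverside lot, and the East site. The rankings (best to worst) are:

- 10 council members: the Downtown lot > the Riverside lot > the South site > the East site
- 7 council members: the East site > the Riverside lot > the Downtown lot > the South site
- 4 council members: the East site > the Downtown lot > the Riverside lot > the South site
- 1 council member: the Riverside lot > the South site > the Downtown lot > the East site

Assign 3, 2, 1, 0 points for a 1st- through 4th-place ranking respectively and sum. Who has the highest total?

the Downtown lot

the South site: 10·1 + 7·0 + 4·0 + 1·2 = 12
the Downtown lot: 10·3 + 7·1 + 4·2 + 1·1 = 46
the Riverside lot: 10·2 + 7·2 + 4·1 + 1·3 = 41
the East site: 10·0 + 7·3 + 4·3 + 1·0 = 33
the Downtown lot has the highest Borda score (46).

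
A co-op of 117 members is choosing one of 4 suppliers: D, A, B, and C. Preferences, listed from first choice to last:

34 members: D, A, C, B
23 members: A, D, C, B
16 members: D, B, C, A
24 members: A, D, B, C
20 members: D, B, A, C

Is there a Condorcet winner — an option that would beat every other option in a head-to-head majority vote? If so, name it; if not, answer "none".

D vs A: 70–47 for D.
D vs B: 117–0 for D.
D vs C: 117–0 for D.
D beats every other option head-to-head.

D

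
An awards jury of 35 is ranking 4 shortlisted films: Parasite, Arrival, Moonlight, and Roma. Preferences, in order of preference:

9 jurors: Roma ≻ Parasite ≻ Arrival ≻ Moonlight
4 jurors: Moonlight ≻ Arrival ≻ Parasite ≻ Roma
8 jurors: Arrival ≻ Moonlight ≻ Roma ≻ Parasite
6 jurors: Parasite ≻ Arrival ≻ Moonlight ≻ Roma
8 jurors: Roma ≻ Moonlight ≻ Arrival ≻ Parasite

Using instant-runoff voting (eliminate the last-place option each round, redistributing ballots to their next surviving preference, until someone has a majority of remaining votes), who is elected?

Round 1: Parasite 6, Arrival 8, Moonlight 4, Roma 17. Eliminate Moonlight.
Round 2: Parasite 6, Arrival 12, Roma 17. Eliminate Parasite.
Round 3: Arrival 18, Roma 17. Arrival has a majority.

Arrival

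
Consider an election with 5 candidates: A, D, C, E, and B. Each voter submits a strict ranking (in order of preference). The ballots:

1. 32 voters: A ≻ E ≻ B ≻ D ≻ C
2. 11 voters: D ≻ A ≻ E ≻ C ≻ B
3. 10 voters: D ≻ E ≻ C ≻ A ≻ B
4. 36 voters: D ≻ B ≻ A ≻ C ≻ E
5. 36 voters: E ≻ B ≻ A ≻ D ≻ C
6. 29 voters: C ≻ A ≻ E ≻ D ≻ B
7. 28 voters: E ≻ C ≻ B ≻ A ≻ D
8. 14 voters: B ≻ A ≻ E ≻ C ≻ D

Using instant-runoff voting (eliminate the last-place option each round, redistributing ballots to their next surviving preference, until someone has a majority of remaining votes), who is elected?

Round 1: A 32, D 57, C 29, E 64, B 14. Eliminate B.
Round 2: A 46, D 57, C 29, E 64. Eliminate C.
Round 3: A 75, D 57, E 64. Eliminate D.
Round 4: A 122, E 74. A has a majority.

A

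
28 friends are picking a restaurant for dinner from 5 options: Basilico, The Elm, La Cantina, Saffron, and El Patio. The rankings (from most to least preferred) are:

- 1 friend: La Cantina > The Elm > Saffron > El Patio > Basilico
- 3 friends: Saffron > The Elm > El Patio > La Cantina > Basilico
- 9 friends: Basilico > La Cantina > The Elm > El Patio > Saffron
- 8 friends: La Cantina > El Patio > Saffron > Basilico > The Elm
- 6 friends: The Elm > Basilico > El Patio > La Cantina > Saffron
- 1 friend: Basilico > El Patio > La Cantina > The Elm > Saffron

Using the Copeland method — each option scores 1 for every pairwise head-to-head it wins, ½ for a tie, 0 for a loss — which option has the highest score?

Basilico: beats The Elm, La Cantina, Saffron, and El Patio → score 4.
The Elm: beats Saffron and El Patio; loses to Basilico and La Cantina → score 2.
La Cantina: beats The Elm, Saffron, and El Patio; loses to Basilico → score 3.
Saffron: loses to Basilico, The Elm, La Cantina, and El Patio → score 0.
El Patio: beats Saffron; loses to Basilico, The Elm, and La Cantina → score 1.
Basilico has the best pairwise record.

Basilico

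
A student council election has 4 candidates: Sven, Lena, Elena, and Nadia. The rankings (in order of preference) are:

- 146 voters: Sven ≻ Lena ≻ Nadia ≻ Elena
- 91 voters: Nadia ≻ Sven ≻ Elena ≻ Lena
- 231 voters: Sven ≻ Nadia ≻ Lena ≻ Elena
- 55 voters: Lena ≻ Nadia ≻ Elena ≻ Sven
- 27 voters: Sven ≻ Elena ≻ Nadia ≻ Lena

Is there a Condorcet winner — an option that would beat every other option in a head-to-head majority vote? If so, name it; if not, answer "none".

Sven vs Lena: 495–55 for Sven.
Sven vs Elena: 495–55 for Sven.
Sven vs Nadia: 404–146 for Sven.
Sven beats every other option head-to-head.

Sven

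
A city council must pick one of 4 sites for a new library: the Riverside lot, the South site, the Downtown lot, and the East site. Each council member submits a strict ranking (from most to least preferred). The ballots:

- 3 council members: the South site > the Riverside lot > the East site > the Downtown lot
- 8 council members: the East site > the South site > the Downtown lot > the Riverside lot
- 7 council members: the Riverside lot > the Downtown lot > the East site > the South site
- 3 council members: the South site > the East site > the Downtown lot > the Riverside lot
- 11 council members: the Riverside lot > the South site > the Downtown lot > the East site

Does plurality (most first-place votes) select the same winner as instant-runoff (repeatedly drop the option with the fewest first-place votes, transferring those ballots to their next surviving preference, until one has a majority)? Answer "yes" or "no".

yes

Plurality — first-place votes: the Riverside lot 18, the South site 6, the Downtown lot 0, the East site 8. Winner: the Riverside lot.
Instant-runoff — R1 the Riverside lot 18, the South site 6, the Downtown lot 0, the East site 8 (the Riverside lot winner). Winner: the Riverside lot.
The two methods agree.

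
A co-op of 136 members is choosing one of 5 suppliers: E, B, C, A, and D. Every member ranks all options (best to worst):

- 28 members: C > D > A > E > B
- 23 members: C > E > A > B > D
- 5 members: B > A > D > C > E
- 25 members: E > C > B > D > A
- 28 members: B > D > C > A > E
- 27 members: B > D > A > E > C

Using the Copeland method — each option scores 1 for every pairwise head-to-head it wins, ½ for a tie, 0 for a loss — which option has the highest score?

E: beats B; loses to C, A, and D → score 1.
B: beats A and D; loses to E and C → score 2.
C: beats E, B, A, and D → score 4.
A: beats E; loses to B, C, and D → score 1.
D: beats E and A; loses to B and C → score 2.
C has the best pairwise record.

C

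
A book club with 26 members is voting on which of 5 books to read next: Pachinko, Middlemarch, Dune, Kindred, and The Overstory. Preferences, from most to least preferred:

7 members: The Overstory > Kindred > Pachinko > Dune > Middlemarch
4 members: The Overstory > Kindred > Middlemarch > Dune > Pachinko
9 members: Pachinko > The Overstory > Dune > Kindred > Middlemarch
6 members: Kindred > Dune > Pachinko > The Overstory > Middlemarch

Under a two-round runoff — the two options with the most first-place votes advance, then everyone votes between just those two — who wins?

Round 1 first-place votes: Pachinko 9, Middlemarch 0, Dune 0, Kindred 6, The Overstory 11.
The Overstory and Pachinko advance.
Runoff: The Overstory is preferred to Pachinko by 11 voters; Pachinko by 15.
Pachinko wins the runoff.

Pachinko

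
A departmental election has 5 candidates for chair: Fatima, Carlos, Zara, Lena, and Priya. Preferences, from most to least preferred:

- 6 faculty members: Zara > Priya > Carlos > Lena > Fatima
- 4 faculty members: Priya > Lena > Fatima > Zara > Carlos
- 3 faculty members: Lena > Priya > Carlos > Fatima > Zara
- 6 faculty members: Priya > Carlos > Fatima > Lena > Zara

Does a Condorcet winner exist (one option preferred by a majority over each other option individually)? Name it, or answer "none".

Priya

Priya vs Fatima: 19–0 for Priya.
Priya vs Carlos: 19–0 for Priya.
Priya vs Zara: 13–6 for Priya.
Priya vs Lena: 16–3 for Priya.
Priya beats every other option head-to-head.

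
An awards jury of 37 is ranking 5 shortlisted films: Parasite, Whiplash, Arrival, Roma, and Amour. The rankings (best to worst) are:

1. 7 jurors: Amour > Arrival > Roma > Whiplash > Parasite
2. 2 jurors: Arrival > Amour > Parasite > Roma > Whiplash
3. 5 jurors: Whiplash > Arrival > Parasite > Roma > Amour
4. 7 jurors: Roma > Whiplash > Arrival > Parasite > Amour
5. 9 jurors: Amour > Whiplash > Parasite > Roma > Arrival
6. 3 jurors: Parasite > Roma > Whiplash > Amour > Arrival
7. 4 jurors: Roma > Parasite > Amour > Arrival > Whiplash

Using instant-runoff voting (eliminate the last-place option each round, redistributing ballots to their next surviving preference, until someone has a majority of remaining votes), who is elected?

Round 1: Parasite 3, Whiplash 5, Arrival 2, Roma 11, Amour 16. Eliminate Arrival.
Round 2: Parasite 3, Whiplash 5, Roma 11, Amour 18. Eliminate Parasite.
Round 3: Whiplash 5, Roma 14, Amour 18. Eliminate Whiplash.
Round 4: Roma 19, Amour 18. Roma has a majority.

Roma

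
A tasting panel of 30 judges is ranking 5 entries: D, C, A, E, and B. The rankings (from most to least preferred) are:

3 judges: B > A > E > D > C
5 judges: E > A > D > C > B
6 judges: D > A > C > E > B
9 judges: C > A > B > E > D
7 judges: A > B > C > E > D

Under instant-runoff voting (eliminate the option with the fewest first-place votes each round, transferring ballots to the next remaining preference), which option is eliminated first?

Round 1: D 6, C 9, A 7, E 5, B 3. Eliminate B.

B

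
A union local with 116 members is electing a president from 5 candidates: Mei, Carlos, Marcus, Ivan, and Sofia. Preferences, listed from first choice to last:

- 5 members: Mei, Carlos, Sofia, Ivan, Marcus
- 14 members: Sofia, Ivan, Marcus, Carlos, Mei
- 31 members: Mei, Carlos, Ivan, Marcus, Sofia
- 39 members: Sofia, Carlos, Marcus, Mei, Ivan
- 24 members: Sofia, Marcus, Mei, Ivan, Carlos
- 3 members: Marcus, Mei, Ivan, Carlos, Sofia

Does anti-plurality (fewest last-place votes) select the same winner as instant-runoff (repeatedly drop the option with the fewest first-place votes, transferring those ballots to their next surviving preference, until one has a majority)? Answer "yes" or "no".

Anti-plurality — last-place votes: Mei 14, Carlos 24, Marcus 5, Ivan 39, Sofia 34. Winner: Marcus.
Instant-runoff — R1 Mei 36, Carlos 0, Marcus 3, Ivan 0, Sofia 77 (Sofia winner). Winner: Sofia.
The two methods disagree.

no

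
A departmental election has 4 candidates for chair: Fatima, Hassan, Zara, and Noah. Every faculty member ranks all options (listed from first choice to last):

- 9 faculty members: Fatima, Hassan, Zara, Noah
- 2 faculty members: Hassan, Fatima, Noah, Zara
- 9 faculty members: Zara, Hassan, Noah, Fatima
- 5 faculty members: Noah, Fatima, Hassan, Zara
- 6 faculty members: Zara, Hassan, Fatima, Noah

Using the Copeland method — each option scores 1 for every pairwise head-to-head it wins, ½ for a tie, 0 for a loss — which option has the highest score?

Fatima: beats Zara and Noah; loses to Hassan → score 2.
Hassan: beats Fatima, Zara, and Noah → score 3.
Zara: beats Noah; loses to Fatima and Hassan → score 1.
Noah: loses to Fatima, Hassan, and Zara → score 0.
Hassan has the best pairwise record.

Hassan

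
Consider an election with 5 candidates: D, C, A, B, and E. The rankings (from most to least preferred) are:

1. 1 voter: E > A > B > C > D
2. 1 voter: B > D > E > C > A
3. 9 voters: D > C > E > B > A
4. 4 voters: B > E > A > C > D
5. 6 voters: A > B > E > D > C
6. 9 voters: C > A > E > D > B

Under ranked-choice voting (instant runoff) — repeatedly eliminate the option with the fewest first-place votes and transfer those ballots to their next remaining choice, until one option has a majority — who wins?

A

Round 1: D 9, C 9, A 6, B 5, E 1. Eliminate E.
Round 2: D 9, C 9, A 7, B 5. Eliminate B.
Round 3: D 10, C 9, A 11. Eliminate C.
Round 4: D 10, A 20. A has a majority.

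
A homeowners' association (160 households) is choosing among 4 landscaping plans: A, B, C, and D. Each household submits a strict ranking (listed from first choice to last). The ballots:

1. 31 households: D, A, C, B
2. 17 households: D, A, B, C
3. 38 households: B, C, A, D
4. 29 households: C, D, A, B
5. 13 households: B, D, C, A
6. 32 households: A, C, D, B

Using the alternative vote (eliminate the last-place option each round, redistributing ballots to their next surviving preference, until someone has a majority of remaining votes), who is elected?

Round 1: A 32, B 51, C 29, D 48. Eliminate C.
Round 2: A 32, B 51, D 77. Eliminate A.
Round 3: B 51, D 109. D has a majority.

D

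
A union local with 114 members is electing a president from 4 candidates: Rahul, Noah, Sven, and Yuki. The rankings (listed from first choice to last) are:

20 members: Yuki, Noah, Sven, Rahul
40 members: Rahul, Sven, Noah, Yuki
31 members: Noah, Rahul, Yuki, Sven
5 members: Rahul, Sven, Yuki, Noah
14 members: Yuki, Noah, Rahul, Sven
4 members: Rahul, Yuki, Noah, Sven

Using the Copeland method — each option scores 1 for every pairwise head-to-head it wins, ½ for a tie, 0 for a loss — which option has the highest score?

Noah

Rahul: beats Sven and Yuki; loses to Noah → score 2.
Noah: beats Rahul, Sven, and Yuki → score 3.
Sven: loses to Rahul, Noah, and Yuki → score 0.
Yuki: beats Sven; loses to Rahul and Noah → score 1.
Noah has the best pairwise record.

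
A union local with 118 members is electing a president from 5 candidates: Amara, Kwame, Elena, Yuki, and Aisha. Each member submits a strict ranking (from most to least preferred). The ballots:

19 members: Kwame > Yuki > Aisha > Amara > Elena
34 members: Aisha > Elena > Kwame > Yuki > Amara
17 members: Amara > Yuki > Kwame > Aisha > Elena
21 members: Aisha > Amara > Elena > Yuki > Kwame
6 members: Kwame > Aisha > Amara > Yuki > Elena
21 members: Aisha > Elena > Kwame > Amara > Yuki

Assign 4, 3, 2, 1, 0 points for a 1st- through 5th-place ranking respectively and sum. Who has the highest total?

Amara: 19·1 + 34·0 + 17·4 + 21·3 + 6·2 + 21·1 = 183
Kwame: 19·4 + 34·2 + 17·2 + 21·0 + 6·4 + 21·2 = 244
Elena: 19·0 + 34·3 + 17·0 + 21·2 + 6·0 + 21·3 = 207
Yuki: 19·3 + 34·1 + 17·3 + 21·1 + 6·1 + 21·0 = 169
Aisha: 19·2 + 34·4 + 17·1 + 21·4 + 6·3 + 21·4 = 377
Aisha has the highest Borda score (377).

Aisha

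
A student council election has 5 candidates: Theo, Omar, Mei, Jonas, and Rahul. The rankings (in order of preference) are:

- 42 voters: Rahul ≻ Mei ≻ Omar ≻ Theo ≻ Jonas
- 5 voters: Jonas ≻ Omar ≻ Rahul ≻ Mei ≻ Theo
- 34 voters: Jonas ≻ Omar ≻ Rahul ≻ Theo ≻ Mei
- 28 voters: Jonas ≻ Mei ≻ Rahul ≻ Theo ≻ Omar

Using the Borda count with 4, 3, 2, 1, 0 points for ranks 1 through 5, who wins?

Rahul

Theo: 42·1 + 5·0 + 34·1 + 28·1 = 104
Omar: 42·2 + 5·3 + 34·3 + 28·0 = 201
Mei: 42·3 + 5·1 + 34·0 + 28·3 = 215
Jonas: 42·0 + 5·4 + 34·4 + 28·4 = 268
Rahul: 42·4 + 5·2 + 34·2 + 28·2 = 302
Rahul has the highest Borda score (302).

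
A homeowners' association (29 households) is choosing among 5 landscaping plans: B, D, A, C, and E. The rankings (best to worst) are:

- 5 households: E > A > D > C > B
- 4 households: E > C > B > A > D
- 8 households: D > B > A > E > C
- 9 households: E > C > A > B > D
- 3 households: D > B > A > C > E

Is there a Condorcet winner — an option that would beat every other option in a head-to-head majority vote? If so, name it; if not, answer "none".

E vs B: 18–11 for E.
E vs D: 18–11 for E.
E vs A: 18–11 for E.
E vs C: 26–3 for E.
E beats every other option head-to-head.

E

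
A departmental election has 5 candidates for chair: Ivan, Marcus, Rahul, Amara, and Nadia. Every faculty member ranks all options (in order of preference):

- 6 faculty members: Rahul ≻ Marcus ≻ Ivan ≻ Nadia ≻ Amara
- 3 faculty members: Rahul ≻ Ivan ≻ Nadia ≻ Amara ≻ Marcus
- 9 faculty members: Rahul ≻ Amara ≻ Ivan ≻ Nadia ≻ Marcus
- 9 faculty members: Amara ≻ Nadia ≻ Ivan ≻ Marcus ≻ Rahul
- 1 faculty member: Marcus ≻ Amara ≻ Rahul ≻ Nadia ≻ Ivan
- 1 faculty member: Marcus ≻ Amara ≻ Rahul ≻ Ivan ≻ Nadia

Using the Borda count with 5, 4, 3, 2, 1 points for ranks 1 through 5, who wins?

Ivan: 6·3 + 3·4 + 9·3 + 9·3 + 1·1 + 1·2 = 87
Marcus: 6·4 + 3·1 + 9·1 + 9·2 + 1·5 + 1·5 = 64
Rahul: 6·5 + 3·5 + 9·5 + 9·1 + 1·3 + 1·3 = 105
Amara: 6·1 + 3·2 + 9·4 + 9·5 + 1·4 + 1·4 = 101
Nadia: 6·2 + 3·3 + 9·2 + 9·4 + 1·2 + 1·1 = 78
Rahul has the highest Borda score (105).

Rahul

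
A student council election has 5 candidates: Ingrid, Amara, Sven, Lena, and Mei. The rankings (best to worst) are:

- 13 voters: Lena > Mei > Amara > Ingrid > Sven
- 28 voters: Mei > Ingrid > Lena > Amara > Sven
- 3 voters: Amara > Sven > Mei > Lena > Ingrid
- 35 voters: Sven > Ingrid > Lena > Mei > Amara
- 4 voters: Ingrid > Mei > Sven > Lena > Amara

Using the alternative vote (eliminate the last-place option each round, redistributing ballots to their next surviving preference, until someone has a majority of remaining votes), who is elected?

Mei

Round 1: Ingrid 4, Amara 3, Sven 35, Lena 13, Mei 28. Eliminate Amara.
Round 2: Ingrid 4, Sven 38, Lena 13, Mei 28. Eliminate Ingrid.
Round 3: Sven 38, Lena 13, Mei 32. Eliminate Lena.
Round 4: Sven 38, Mei 45. Mei has a majority.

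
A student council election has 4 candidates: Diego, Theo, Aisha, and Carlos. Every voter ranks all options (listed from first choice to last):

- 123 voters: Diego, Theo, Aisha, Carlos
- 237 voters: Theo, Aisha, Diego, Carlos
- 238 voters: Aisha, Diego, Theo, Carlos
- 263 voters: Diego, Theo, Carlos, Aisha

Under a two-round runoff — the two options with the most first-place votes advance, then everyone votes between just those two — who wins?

Round 1 first-place votes: Diego 386, Theo 237, Aisha 238, Carlos 0.
Diego and Aisha advance.
Runoff: Diego is preferred to Aisha by 386 voters; Aisha by 475.
Aisha wins the runoff.

Aisha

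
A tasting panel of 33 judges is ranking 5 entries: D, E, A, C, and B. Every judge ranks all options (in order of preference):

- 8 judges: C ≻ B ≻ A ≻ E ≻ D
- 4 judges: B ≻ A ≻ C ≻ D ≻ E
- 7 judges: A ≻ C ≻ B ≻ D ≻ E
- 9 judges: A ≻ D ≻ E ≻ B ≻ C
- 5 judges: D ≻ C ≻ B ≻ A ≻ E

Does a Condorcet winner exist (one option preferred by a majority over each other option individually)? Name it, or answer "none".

none

Checking pairwise contests:
A beats D 28–5.
D beats E 25–8.
B beats A 17–16.
A beats C 20–13.
C beats B 20–13.
Every option loses at least one head-to-head, so there is no Condorcet winner.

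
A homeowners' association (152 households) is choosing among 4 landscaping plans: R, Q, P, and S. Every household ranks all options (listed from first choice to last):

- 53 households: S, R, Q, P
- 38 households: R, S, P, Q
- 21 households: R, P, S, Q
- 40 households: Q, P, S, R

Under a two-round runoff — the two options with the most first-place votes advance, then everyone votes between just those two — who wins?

S

Round 1 first-place votes: R 59, Q 40, P 0, S 53.
R and S advance.
Runoff: R is preferred to S by 59 voters; S by 93.
S wins the runoff.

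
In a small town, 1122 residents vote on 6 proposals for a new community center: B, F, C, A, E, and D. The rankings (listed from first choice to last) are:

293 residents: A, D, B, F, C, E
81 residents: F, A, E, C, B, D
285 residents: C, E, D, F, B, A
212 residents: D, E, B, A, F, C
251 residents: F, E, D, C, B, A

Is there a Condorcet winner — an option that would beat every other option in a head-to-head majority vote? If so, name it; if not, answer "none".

none

Checking pairwise contests:
F beats B 617–505.
D beats F 790–332.
F beats C 837–285.
B beats A 748–374.
F beats E 625–497.
E beats D 617–505.
Every option loses at least one head-to-head, so there is no Condorcet winner.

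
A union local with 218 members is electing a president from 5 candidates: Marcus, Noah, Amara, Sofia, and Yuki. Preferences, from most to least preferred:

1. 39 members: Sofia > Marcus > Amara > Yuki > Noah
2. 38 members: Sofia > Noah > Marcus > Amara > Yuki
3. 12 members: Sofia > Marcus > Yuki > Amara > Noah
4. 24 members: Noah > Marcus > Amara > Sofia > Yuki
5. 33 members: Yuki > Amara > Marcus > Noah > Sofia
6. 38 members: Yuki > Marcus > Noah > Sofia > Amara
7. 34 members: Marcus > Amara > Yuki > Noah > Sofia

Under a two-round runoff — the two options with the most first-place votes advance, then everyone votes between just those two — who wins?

Sofia

Round 1 first-place votes: Marcus 34, Noah 24, Amara 0, Sofia 89, Yuki 71.
Sofia and Yuki advance.
Runoff: Sofia is preferred to Yuki by 113 voters; Yuki by 105.
Sofia wins the runoff.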